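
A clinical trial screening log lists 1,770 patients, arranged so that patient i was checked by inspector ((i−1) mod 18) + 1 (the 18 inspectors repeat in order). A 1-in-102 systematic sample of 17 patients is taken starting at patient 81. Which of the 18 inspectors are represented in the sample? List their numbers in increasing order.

3, 9, 15

Consecutive selections differ by k = 102, so their inspector numbers differ by 102 mod 18 = 12.
gcd(102, 18) = 6, so the sample visits 18/6 = 3 distinct residues mod 18.
Start 81 is inspector 9; the inspectors hit are 3, 9, 15.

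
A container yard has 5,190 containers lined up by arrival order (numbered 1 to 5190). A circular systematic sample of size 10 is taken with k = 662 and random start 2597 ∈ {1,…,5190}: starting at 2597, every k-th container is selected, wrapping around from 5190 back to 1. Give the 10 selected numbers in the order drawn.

Selection 1: 2597
Selection 2: 2597 + 662 = 3259
Selection 3: 3259 + 662 = 3921
Selection 4: 3921 + 662 = 4583
Selection 5: 4583 + 662 = 5245 → 5245 − 5190 = 55
Selection 6: 55 + 662 = 717
Selection 7: 717 + 662 = 1379
Selection 8: 1379 + 662 = 2041
Selection 9: 2041 + 662 = 2703
Selection 10: 2703 + 662 = 3365

2597, 3259, 3921, 4583, 55, 717, 1379, 2041, 2703, 3365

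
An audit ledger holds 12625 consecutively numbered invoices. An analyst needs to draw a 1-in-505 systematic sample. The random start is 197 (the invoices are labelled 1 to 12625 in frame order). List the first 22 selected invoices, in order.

197, 702, 1207, 1712, 2217, 2722, 3227, 3732, 4237, 4742, 5247, 5752, 6257, 6762, 7267, 7772, 8277, 8782, 9287, 9792, 10297, 10802

invoice 1: 197
invoice 2: 197 + 505 = 702
invoice 3: 702 + 505 = 1207
invoice 4: 1207 + 505 = 1712
invoice 5: 1712 + 505 = 2217
invoice 6: 2217 + 505 = 2722
invoice 7: 2722 + 505 = 3227
invoice 8: 3227 + 505 = 3732
invoice 9: 3732 + 505 = 4237
invoice 10: 4237 + 505 = 4742
invoice 11: 4742 + 505 = 5247
invoice 12: 5247 + 505 = 5752
invoice 13: 5752 + 505 = 6257
invoice 14: 6257 + 505 = 6762
invoice 15: 6762 + 505 = 7267
invoice 16: 7267 + 505 = 7772
invoice 17: 7772 + 505 = 8277
invoice 18: 8277 + 505 = 8782
invoice 19: 8782 + 505 = 9287
invoice 20: 9287 + 505 = 9792
invoice 21: 9792 + 505 = 10297
invoice 22: 10297 + 505 = 10802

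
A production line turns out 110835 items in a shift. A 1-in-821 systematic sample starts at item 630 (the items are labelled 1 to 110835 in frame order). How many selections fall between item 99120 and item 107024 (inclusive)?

k = 821
First selection ≥ 99120: 630 + ⌈(99120−630)/821⌉·821 = 630 + 120×821 = 99150
Last selection ≤ 107024: 630 + ⌊(107024−630)/821⌋·821 = 630 + 129×821 = 106539
Count = 129 − 120 + 1 = 10

10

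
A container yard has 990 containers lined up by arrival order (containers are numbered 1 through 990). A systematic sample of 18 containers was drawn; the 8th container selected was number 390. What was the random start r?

k = 990/18 = 55
r = 390 − (8−1)×55 = 390 − 385 = 5

5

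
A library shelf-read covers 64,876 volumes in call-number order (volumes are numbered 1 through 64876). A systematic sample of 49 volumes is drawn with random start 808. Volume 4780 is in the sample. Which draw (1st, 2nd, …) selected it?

k = 64876/49 = 1324
position = (4780 − 808)/1324 + 1 = 3972/1324 + 1 = 3 + 1 = 4

4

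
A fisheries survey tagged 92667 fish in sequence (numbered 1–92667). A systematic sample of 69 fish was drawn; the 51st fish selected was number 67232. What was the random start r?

k = 92667/69 = 1343
r = 67232 − (51−1)×1343 = 67232 − 67150 = 82

82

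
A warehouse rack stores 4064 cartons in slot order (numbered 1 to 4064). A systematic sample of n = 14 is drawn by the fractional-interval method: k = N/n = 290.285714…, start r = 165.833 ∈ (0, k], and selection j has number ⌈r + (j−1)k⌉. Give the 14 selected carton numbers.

j=1: r + 0k = 165.833 → ⌈·⌉ = 166
j=2: r + 1k = 456.118714… → ⌈·⌉ = 457
j=3: r + 2k = 746.404428… → ⌈·⌉ = 747
j=4: r + 3k = 1036.690142… → ⌈·⌉ = 1037
j=5: r + 4k = 1326.975857… → ⌈·⌉ = 1327
j=6: r + 5k = 1617.261571… → ⌈·⌉ = 1618
j=7: r + 6k = 1907.547285… → ⌈·⌉ = 1908
j=8: r + 7k = 2197.833 → ⌈·⌉ = 2198
j=9: r + 8k = 2488.118714… → ⌈·⌉ = 2489
j=10: r + 9k = 2778.404428… → ⌈·⌉ = 2779
j=11: r + 10k = 3068.690142… → ⌈·⌉ = 3069
j=12: r + 11k = 3358.975857… → ⌈·⌉ = 3359
j=13: r + 12k = 3649.261571… → ⌈·⌉ = 3650
j=14: r + 13k = 3939.547285… → ⌈·⌉ = 3940

166, 457, 747, 1037, 1327, 1618, 1908, 2198, 2489, 2779, 3069, 3359, 3650, 3940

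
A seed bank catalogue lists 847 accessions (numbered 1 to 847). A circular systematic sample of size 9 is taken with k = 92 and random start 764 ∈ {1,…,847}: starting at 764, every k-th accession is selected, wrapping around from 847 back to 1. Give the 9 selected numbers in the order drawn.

Selection 1: 764
Selection 2: 764 + 92 = 856 → 856 − 847 = 9
Selection 3: 9 + 92 = 101
Selection 4: 101 + 92 = 193
Selection 5: 193 + 92 = 285
Selection 6: 285 + 92 = 377
Selection 7: 377 + 92 = 469
Selection 8: 469 + 92 = 561
Selection 9: 561 + 92 = 653

764, 9, 101, 193, 285, 377, 469, 561, 653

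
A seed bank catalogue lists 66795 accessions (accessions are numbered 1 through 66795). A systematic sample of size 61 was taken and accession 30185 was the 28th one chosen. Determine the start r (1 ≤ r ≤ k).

k = 66795/61 = 1095
r = 30185 − (28−1)×1095 = 30185 − 29565 = 620

620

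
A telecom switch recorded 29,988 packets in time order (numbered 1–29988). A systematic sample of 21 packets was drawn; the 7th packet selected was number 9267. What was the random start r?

699

k = 29988/21 = 1428
r = 9267 − (7−1)×1428 = 9267 − 8568 = 699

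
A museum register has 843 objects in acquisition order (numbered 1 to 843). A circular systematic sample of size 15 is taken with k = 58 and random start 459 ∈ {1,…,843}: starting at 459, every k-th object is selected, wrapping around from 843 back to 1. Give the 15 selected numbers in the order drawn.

Selection 1: 459
Selection 2: 459 + 58 = 517
Selection 3: 517 + 58 = 575
Selection 4: 575 + 58 = 633
Selection 5: 633 + 58 = 691
Selection 6: 691 + 58 = 749
Selection 7: 749 + 58 = 807
Selection 8: 807 + 58 = 865 → 865 − 843 = 22
Selection 9: 22 + 58 = 80
Selection 10: 80 + 58 = 138
Selection 11: 138 + 58 = 196
Selection 12: 196 + 58 = 254
Selection 13: 254 + 58 = 312
Selection 14: 312 + 58 = 370
Selection 15: 370 + 58 = 428

459, 517, 575, 633, 691, 749, 807, 22, 80, 138, 196, 254, 312, 370, 428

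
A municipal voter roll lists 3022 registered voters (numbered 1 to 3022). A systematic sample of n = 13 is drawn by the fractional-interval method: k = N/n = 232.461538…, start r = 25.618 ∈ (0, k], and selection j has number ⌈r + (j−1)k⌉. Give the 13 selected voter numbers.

j=1: r + 0k = 25.618 → ⌈·⌉ = 26
j=2: r + 1k = 258.079538… → ⌈·⌉ = 259
j=3: r + 2k = 490.541076… → ⌈·⌉ = 491
j=4: r + 3k = 723.002615… → ⌈·⌉ = 724
j=5: r + 4k = 955.464153… → ⌈·⌉ = 956
j=6: r + 5k = 1187.925692… → ⌈·⌉ = 1188
j=7: r + 6k = 1420.387230… → ⌈·⌉ = 1421
j=8: r + 7k = 1652.848769… → ⌈·⌉ = 1653
j=9: r + 8k = 1885.310307… → ⌈·⌉ = 1886
j=10: r + 9k = 2117.771846… → ⌈·⌉ = 2118
j=11: r + 10k = 2350.233384… → ⌈·⌉ = 2351
j=12: r + 11k = 2582.694923… → ⌈·⌉ = 2583
j=13: r + 12k = 2815.156461… → ⌈·⌉ = 2816

26, 259, 491, 724, 956, 1188, 1421, 1653, 1886, 2118, 2351, 2583, 2816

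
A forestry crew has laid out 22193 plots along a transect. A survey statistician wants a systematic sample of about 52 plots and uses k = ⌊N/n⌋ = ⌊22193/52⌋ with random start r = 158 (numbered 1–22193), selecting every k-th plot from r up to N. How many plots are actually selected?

k = ⌊22193/52⌋ = 426
Achieved size = ⌊(22193 − 158)/426⌋ + 1 = ⌊22035/426⌋ + 1 = 51 + 1 = 52
(last selection: 158 + 51×426 = 21884 ≤ 22193; next would be 22310 > 22193)

52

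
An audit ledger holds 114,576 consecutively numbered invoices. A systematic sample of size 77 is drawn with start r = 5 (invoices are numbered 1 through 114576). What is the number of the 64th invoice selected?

k = 114576/77 = 1488
64th selection = r + (64−1)·k = 5 + 63×1488 = 5 + 93744 = 93749

93749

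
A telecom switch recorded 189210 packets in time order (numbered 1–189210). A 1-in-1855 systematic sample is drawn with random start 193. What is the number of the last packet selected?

k = 1855
102nd selection = r + (102−1)·k = 193 + 101×1855 = 193 + 187355 = 187548

187548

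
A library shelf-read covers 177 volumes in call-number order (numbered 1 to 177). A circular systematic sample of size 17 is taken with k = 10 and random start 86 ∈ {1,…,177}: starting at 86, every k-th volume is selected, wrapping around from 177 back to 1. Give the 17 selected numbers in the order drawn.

Selection 1: 86
Selection 2: 86 + 10 = 96
Selection 3: 96 + 10 = 106
Selection 4: 106 + 10 = 116
Selection 5: 116 + 10 = 126
Selection 6: 126 + 10 = 136
Selection 7: 136 + 10 = 146
Selection 8: 146 + 10 = 156
Selection 9: 156 + 10 = 166
Selection 10: 166 + 10 = 176
Selection 11: 176 + 10 = 186 → 186 − 177 = 9
Selection 12: 9 + 10 = 19
Selection 13: 19 + 10 = 29
Selection 14: 29 + 10 = 39
Selection 15: 39 + 10 = 49
Selection 16: 49 + 10 = 59
Selection 17: 59 + 10 = 69

86, 96, 106, 116, 126, 136, 146, 156, 166, 176, 9, 19, 29, 39, 49, 59, 69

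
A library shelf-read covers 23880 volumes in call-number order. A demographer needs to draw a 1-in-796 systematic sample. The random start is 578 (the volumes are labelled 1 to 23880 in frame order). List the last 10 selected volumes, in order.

16498, 17294, 18090, 18886, 19682, 20478, 21274, 22070, 22866, 23662

21st selection = 578 + 20×796 = 16498
22nd: 16498 + 796 = 17294
23rd: 17294 + 796 = 18090
24th: 18090 + 796 = 18886
25th: 18886 + 796 = 19682
26th: 19682 + 796 = 20478
27th: 20478 + 796 = 21274
28th: 21274 + 796 = 22070
29th: 22070 + 796 = 22866
30th: 22866 + 796 = 23662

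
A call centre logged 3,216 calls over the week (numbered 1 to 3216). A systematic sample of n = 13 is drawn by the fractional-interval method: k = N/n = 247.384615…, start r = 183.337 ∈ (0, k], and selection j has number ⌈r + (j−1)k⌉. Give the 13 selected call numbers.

j=1: r + 0k = 183.337 → ⌈·⌉ = 184
j=2: r + 1k = 430.721615… → ⌈·⌉ = 431
j=3: r + 2k = 678.106230… → ⌈·⌉ = 679
j=4: r + 3k = 925.490846… → ⌈·⌉ = 926
j=5: r + 4k = 1172.875461… → ⌈·⌉ = 1173
j=6: r + 5k = 1420.260076… → ⌈·⌉ = 1421
j=7: r + 6k = 1667.644692… → ⌈·⌉ = 1668
j=8: r + 7k = 1915.029307… → ⌈·⌉ = 1916
j=9: r + 8k = 2162.413923… → ⌈·⌉ = 2163
j=10: r + 9k = 2409.798538… → ⌈·⌉ = 2410
j=11: r + 10k = 2657.183153… → ⌈·⌉ = 2658
j=12: r + 11k = 2904.567769… → ⌈·⌉ = 2905
j=13: r + 12k = 3151.952384… → ⌈·⌉ = 3152

184, 431, 679, 926, 1173, 1421, 1668, 1916, 2163, 2410, 2658, 2905, 3152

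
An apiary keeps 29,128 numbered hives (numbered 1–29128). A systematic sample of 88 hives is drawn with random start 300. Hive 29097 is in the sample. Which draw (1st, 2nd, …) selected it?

k = 29128/88 = 331
position = (29097 − 300)/331 + 1 = 28797/331 + 1 = 87 + 1 = 88

88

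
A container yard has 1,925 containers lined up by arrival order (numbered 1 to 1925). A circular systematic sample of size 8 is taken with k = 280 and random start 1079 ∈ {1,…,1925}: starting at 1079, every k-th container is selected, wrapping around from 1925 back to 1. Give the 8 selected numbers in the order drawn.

1079, 1359, 1639, 1919, 274, 554, 834, 1114

Selection 1: 1079
Selection 2: 1079 + 280 = 1359
Selection 3: 1359 + 280 = 1639
Selection 4: 1639 + 280 = 1919
Selection 5: 1919 + 280 = 2199 → 2199 − 1925 = 274
Selection 6: 274 + 280 = 554
Selection 7: 554 + 280 = 834
Selection 8: 834 + 280 = 1114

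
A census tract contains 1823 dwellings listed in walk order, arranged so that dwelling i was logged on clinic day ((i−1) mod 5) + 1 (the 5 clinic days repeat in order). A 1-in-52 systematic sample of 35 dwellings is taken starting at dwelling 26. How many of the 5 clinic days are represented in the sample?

Consecutive selections differ by k = 52, so their clinic day numbers differ by 52 mod 5 = 2.
gcd(52, 5) = 1, so the sample visits 5/1 = 5 distinct residues mod 5.
Start 26 is clinic day 1; the clinic days hit are 1, 2, 3, 4, 5.

5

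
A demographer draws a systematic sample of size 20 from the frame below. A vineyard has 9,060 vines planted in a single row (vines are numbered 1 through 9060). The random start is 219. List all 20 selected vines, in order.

k = N/n = 9060/20 = 453
vine 1: 219
vine 2: 219 + 453 = 672
vine 3: 672 + 453 = 1125
vine 4: 1125 + 453 = 1578
vine 5: 1578 + 453 = 2031
vine 6: 2031 + 453 = 2484
vine 7: 2484 + 453 = 2937
vine 8: 2937 + 453 = 3390
vine 9: 3390 + 453 = 3843
vine 10: 3843 + 453 = 4296
vine 11: 4296 + 453 = 4749
vine 12: 4749 + 453 = 5202
vine 13: 5202 + 453 = 5655
vine 14: 5655 + 453 = 6108
vine 15: 6108 + 453 = 6561
vine 16: 6561 + 453 = 7014
vine 17: 7014 + 453 = 7467
vine 18: 7467 + 453 = 7920
vine 19: 7920 + 453 = 8373
vine 20: 8373 + 453 = 8826

219, 672, 1125, 1578, 2031, 2484, 2937, 3390, 3843, 4296, 4749, 5202, 5655, 6108, 6561, 7014, 7467, 7920, 8373, 8826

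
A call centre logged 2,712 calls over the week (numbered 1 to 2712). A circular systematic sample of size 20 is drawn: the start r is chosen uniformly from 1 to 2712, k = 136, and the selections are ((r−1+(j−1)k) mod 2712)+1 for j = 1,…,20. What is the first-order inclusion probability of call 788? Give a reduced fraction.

5/678

For each position j, as r ranges over 1…2712 the j-th selection hits every call exactly once, so call 788 is selected for exactly 20 of the 2712 starts.
Inclusion probability = 20/2712 = 5/678.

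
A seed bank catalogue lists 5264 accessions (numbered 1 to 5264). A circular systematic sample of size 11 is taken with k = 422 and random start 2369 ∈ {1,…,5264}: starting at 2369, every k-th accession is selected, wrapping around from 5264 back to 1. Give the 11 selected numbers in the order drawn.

2369, 2791, 3213, 3635, 4057, 4479, 4901, 59, 481, 903, 1325

Selection 1: 2369
Selection 2: 2369 + 422 = 2791
Selection 3: 2791 + 422 = 3213
Selection 4: 3213 + 422 = 3635
Selection 5: 3635 + 422 = 4057
Selection 6: 4057 + 422 = 4479
Selection 7: 4479 + 422 = 4901
Selection 8: 4901 + 422 = 5323 → 5323 − 5264 = 59
Selection 9: 59 + 422 = 481
Selection 10: 481 + 422 = 903
Selection 11: 903 + 422 = 1325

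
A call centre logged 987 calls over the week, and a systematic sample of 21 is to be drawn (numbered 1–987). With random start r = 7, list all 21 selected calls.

7, 54, 101, 148, 195, 242, 289, 336, 383, 430, 477, 524, 571, 618, 665, 712, 759, 806, 853, 900, 947

k = N/n = 987/21 = 47
call 1: 7
call 2: 7 + 47 = 54
call 3: 54 + 47 = 101
call 4: 101 + 47 = 148
call 5: 148 + 47 = 195
call 6: 195 + 47 = 242
call 7: 242 + 47 = 289
call 8: 289 + 47 = 336
call 9: 336 + 47 = 383
call 10: 383 + 47 = 430
call 11: 430 + 47 = 477
call 12: 477 + 47 = 524
call 13: 524 + 47 = 571
call 14: 571 + 47 = 618
call 15: 618 + 47 = 665
call 16: 665 + 47 = 712
call 17: 712 + 47 = 759
call 18: 759 + 47 = 806
call 19: 806 + 47 = 853
call 20: 853 + 47 = 900
call 21: 900 + 47 = 947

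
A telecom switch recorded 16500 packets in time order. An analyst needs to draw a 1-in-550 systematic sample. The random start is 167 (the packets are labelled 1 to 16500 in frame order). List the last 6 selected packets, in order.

13367, 13917, 14467, 15017, 15567, 16117

25th selection = 167 + 24×550 = 13367
26th: 13367 + 550 = 13917
27th: 13917 + 550 = 14467
28th: 14467 + 550 = 15017
29th: 15017 + 550 = 15567
30th: 15567 + 550 = 16117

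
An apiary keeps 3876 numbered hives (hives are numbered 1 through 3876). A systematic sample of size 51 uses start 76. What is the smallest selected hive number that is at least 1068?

k = 3876/51 = 76
Steps past start: ⌈(1068 − 76)/76⌉ = ⌈992/76⌉ = 14
Selected hive: 76 + 14×76 = 1140

1140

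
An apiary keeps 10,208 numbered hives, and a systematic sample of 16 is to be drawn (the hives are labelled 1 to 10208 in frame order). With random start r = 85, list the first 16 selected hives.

k = N/n = 10208/16 = 638
hive 1: 85
hive 2: 85 + 638 = 723
hive 3: 723 + 638 = 1361
hive 4: 1361 + 638 = 1999
hive 5: 1999 + 638 = 2637
hive 6: 2637 + 638 = 3275
hive 7: 3275 + 638 = 3913
hive 8: 3913 + 638 = 4551
hive 9: 4551 + 638 = 5189
hive 10: 5189 + 638 = 5827
hive 11: 5827 + 638 = 6465
hive 12: 6465 + 638 = 7103
hive 13: 7103 + 638 = 7741
hive 14: 7741 + 638 = 8379
hive 15: 8379 + 638 = 9017
hive 16: 9017 + 638 = 9655

85, 723, 1361, 1999, 2637, 3275, 3913, 4551, 5189, 5827, 6465, 7103, 7741, 8379, 9017, 9655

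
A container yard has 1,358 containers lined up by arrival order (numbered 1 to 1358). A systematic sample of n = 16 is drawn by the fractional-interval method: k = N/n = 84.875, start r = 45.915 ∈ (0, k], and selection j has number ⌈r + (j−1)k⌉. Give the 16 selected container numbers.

j=1: r + 0k = 45.915 → ⌈·⌉ = 46
j=2: r + 1k = 130.79 → ⌈·⌉ = 131
j=3: r + 2k = 215.665 → ⌈·⌉ = 216
j=4: r + 3k = 300.54 → ⌈·⌉ = 301
j=5: r + 4k = 385.415 → ⌈·⌉ = 386
j=6: r + 5k = 470.29 → ⌈·⌉ = 471
j=7: r + 6k = 555.165 → ⌈·⌉ = 556
j=8: r + 7k = 640.04 → ⌈·⌉ = 641
j=9: r + 8k = 724.915 → ⌈·⌉ = 725
j=10: r + 9k = 809.79 → ⌈·⌉ = 810
j=11: r + 10k = 894.665 → ⌈·⌉ = 895
j=12: r + 11k = 979.54 → ⌈·⌉ = 980
j=13: r + 12k = 1064.415 → ⌈·⌉ = 1065
j=14: r + 13k = 1149.29 → ⌈·⌉ = 1150
j=15: r + 14k = 1234.165 → ⌈·⌉ = 1235
j=16: r + 15k = 1319.04 → ⌈·⌉ = 1320

46, 131, 216, 301, 386, 471, 556, 641, 725, 810, 895, 980, 1065, 1150, 1235, 1320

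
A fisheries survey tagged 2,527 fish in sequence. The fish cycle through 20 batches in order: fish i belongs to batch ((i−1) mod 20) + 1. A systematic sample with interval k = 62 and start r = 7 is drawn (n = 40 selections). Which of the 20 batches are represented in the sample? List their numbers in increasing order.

1, 3, 5, 7, 9, 11, 13, 15, 17, 19

Consecutive selections differ by k = 62, so their batch numbers differ by 62 mod 20 = 2.
gcd(62, 20) = 2, so the sample visits 20/2 = 10 distinct residues mod 20.
Start 7 is batch 7; the batches hit are 1, 3, 5, 7, 9, 11, 13, 15, 17, 19.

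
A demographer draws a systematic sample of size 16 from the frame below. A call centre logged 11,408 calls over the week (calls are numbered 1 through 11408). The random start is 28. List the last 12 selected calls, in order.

k = N/n = 11408/16 = 713
5th selection = 28 + 4×713 = 2880
6th: 2880 + 713 = 3593
7th: 3593 + 713 = 4306
8th: 4306 + 713 = 5019
9th: 5019 + 713 = 5732
10th: 5732 + 713 = 6445
11th: 6445 + 713 = 7158
12th: 7158 + 713 = 7871
13th: 7871 + 713 = 8584
14th: 8584 + 713 = 9297
15th: 9297 + 713 = 10010
16th: 10010 + 713 = 10723

2880, 3593, 4306, 5019, 5732, 6445, 7158, 7871, 8584, 9297, 10010, 10723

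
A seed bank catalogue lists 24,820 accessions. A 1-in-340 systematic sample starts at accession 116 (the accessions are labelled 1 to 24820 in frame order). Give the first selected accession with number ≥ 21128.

21196

k = 340
Steps past start: ⌈(21128 − 116)/340⌉ = ⌈21012/340⌉ = 62
Selected accession: 116 + 62×340 = 21196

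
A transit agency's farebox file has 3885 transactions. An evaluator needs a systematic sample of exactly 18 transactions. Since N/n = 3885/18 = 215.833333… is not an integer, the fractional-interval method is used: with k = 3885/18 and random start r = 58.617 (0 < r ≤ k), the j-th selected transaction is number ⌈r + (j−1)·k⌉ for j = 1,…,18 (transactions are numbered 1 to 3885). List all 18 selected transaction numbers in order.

j=1: r + 0k = 58.617 → ⌈·⌉ = 59
j=2: r + 1k = 274.450333… → ⌈·⌉ = 275
j=3: r + 2k = 490.283666… → ⌈·⌉ = 491
j=4: r + 3k = 706.117 → ⌈·⌉ = 707
j=5: r + 4k = 921.950333… → ⌈·⌉ = 922
j=6: r + 5k = 1137.783666… → ⌈·⌉ = 1138
j=7: r + 6k = 1353.617 → ⌈·⌉ = 1354
j=8: r + 7k = 1569.450333… → ⌈·⌉ = 1570
j=9: r + 8k = 1785.283666… → ⌈·⌉ = 1786
j=10: r + 9k = 2001.117 → ⌈·⌉ = 2002
j=11: r + 10k = 2216.950333… → ⌈·⌉ = 2217
j=12: r + 11k = 2432.783666… → ⌈·⌉ = 2433
j=13: r + 12k = 2648.617 → ⌈·⌉ = 2649
j=14: r + 13k = 2864.450333… → ⌈·⌉ = 2865
j=15: r + 14k = 3080.283666… → ⌈·⌉ = 3081
j=16: r + 15k = 3296.117 → ⌈·⌉ = 3297
j=17: r + 16k = 3511.950333… → ⌈·⌉ = 3512
j=18: r + 17k = 3727.783666… → ⌈·⌉ = 3728

59, 275, 491, 707, 922, 1138, 1354, 1570, 1786, 2002, 2217, 2433, 2649, 2865, 3081, 3297, 3512, 3728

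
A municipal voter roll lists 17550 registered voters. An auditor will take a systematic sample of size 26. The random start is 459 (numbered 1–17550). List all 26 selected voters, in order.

459, 1134, 1809, 2484, 3159, 3834, 4509, 5184, 5859, 6534, 7209, 7884, 8559, 9234, 9909, 10584, 11259, 11934, 12609, 13284, 13959, 14634, 15309, 15984, 16659, 17334

k = N/n = 17550/26 = 675
voter 1: 459
voter 2: 459 + 675 = 1134
voter 3: 1134 + 675 = 1809
voter 4: 1809 + 675 = 2484
voter 5: 2484 + 675 = 3159
voter 6: 3159 + 675 = 3834
voter 7: 3834 + 675 = 4509
voter 8: 4509 + 675 = 5184
voter 9: 5184 + 675 = 5859
voter 10: 5859 + 675 = 6534
voter 11: 6534 + 675 = 7209
voter 12: 7209 + 675 = 7884
voter 13: 7884 + 675 = 8559
voter 14: 8559 + 675 = 9234
voter 15: 9234 + 675 = 9909
voter 16: 9909 + 675 = 10584
voter 17: 10584 + 675 = 11259
voter 18: 11259 + 675 = 11934
voter 19: 11934 + 675 = 12609
voter 20: 12609 + 675 = 13284
voter 21: 13284 + 675 = 13959
voter 22: 13959 + 675 = 14634
voter 23: 14634 + 675 = 15309
voter 24: 15309 + 675 = 15984
voter 25: 15984 + 675 = 16659
voter 26: 16659 + 675 = 17334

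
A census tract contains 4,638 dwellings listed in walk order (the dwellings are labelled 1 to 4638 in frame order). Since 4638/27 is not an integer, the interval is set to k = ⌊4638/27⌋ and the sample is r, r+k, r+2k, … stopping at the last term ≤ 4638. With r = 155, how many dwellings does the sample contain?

27

k = ⌊4638/27⌋ = 171
Achieved size = ⌊(4638 − 155)/171⌋ + 1 = ⌊4483/171⌋ + 1 = 26 + 1 = 27
(last selection: 155 + 26×171 = 4601 ≤ 4638; next would be 4772 > 4638)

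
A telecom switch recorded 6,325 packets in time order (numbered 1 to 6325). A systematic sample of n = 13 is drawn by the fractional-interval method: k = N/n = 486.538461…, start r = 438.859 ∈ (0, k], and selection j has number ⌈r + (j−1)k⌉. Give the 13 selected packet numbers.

j=1: r + 0k = 438.859 → ⌈·⌉ = 439
j=2: r + 1k = 925.397461… → ⌈·⌉ = 926
j=3: r + 2k = 1411.935923… → ⌈·⌉ = 1412
j=4: r + 3k = 1898.474384… → ⌈·⌉ = 1899
j=5: r + 4k = 2385.012846… → ⌈·⌉ = 2386
j=6: r + 5k = 2871.551307… → ⌈·⌉ = 2872
j=7: r + 6k = 3358.089769… → ⌈·⌉ = 3359
j=8: r + 7k = 3844.628230… → ⌈·⌉ = 3845
j=9: r + 8k = 4331.166692… → ⌈·⌉ = 4332
j=10: r + 9k = 4817.705153… → ⌈·⌉ = 4818
j=11: r + 10k = 5304.243615… → ⌈·⌉ = 5305
j=12: r + 11k = 5790.782076… → ⌈·⌉ = 5791
j=13: r + 12k = 6277.320538… → ⌈·⌉ = 6278

439, 926, 1412, 1899, 2386, 2872, 3359, 3845, 4332, 4818, 5305, 5791, 6278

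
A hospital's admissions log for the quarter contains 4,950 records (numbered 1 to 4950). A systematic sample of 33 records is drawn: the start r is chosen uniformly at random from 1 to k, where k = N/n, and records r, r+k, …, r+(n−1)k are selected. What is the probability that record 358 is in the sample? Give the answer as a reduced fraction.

k = 4950/33 = 150.
Record 358 is selected iff r ≡ 358 (mod 150); exactly one such r in {1,…,150}.
Inclusion probability = 1/150.

1/150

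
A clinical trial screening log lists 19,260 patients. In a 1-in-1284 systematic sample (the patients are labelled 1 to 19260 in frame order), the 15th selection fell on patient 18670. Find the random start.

694

k = 1284
r = 18670 − (15−1)×1284 = 18670 − 17976 = 694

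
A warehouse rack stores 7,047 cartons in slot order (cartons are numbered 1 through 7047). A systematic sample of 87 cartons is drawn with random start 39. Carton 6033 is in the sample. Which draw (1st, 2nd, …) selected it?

k = 7047/87 = 81
position = (6033 − 39)/81 + 1 = 5994/81 + 1 = 74 + 1 = 75

75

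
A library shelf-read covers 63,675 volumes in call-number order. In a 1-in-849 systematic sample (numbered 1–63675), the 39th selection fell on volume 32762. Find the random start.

k = 849
r = 32762 − (39−1)×849 = 32762 − 32262 = 500

500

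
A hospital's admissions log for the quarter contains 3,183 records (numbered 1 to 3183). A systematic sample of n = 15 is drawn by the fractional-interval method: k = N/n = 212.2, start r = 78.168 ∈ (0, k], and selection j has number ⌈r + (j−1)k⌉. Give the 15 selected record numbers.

j=1: r + 0k = 78.168 → ⌈·⌉ = 79
j=2: r + 1k = 290.368 → ⌈·⌉ = 291
j=3: r + 2k = 502.568 → ⌈·⌉ = 503
j=4: r + 3k = 714.768 → ⌈·⌉ = 715
j=5: r + 4k = 926.968 → ⌈·⌉ = 927
j=6: r + 5k = 1139.168 → ⌈·⌉ = 1140
j=7: r + 6k = 1351.368 → ⌈·⌉ = 1352
j=8: r + 7k = 1563.568 → ⌈·⌉ = 1564
j=9: r + 8k = 1775.768 → ⌈·⌉ = 1776
j=10: r + 9k = 1987.968 → ⌈·⌉ = 1988
j=11: r + 10k = 2200.168 → ⌈·⌉ = 2201
j=12: r + 11k = 2412.368 → ⌈·⌉ = 2413
j=13: r + 12k = 2624.568 → ⌈·⌉ = 2625
j=14: r + 13k = 2836.768 → ⌈·⌉ = 2837
j=15: r + 14k = 3048.968 → ⌈·⌉ = 3049

79, 291, 503, 715, 927, 1140, 1352, 1564, 1776, 1988, 2201, 2413, 2625, 2837, 3049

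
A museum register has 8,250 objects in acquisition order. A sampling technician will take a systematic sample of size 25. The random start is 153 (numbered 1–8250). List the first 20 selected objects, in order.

153, 483, 813, 1143, 1473, 1803, 2133, 2463, 2793, 3123, 3453, 3783, 4113, 4443, 4773, 5103, 5433, 5763, 6093, 6423

k = N/n = 8250/25 = 330
object 1: 153
object 2: 153 + 330 = 483
object 3: 483 + 330 = 813
object 4: 813 + 330 = 1143
object 5: 1143 + 330 = 1473
object 6: 1473 + 330 = 1803
object 7: 1803 + 330 = 2133
object 8: 2133 + 330 = 2463
object 9: 2463 + 330 = 2793
object 10: 2793 + 330 = 3123
object 11: 3123 + 330 = 3453
object 12: 3453 + 330 = 3783
object 13: 3783 + 330 = 4113
object 14: 4113 + 330 = 4443
object 15: 4443 + 330 = 4773
object 16: 4773 + 330 = 5103
object 17: 5103 + 330 = 5433
object 18: 5433 + 330 = 5763
object 19: 5763 + 330 = 6093
object 20: 6093 + 330 = 6423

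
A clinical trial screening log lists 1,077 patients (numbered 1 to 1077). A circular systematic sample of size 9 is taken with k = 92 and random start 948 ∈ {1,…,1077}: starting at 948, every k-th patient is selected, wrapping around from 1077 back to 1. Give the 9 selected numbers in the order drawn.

Selection 1: 948
Selection 2: 948 + 92 = 1040
Selection 3: 1040 + 92 = 1132 → 1132 − 1077 = 55
Selection 4: 55 + 92 = 147
Selection 5: 147 + 92 = 239
Selection 6: 239 + 92 = 331
Selection 7: 331 + 92 = 423
Selection 8: 423 + 92 = 515
Selection 9: 515 + 92 = 607

948, 1040, 55, 147, 239, 331, 423, 515, 607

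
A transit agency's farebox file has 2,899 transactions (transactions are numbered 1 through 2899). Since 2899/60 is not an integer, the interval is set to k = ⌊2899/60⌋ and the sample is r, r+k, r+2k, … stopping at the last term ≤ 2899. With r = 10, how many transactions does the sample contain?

61

k = ⌊2899/60⌋ = 48
Achieved size = ⌊(2899 − 10)/48⌋ + 1 = ⌊2889/48⌋ + 1 = 60 + 1 = 61
(last selection: 10 + 60×48 = 2890 ≤ 2899; next would be 2938 > 2899)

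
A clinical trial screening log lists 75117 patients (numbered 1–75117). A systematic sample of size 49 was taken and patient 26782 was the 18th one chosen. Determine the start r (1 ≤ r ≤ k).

721

k = 75117/49 = 1533
r = 26782 − (18−1)×1533 = 26782 − 26061 = 721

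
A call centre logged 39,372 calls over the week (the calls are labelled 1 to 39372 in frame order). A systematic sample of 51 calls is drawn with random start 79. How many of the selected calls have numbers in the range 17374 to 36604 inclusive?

25

k = 39372/51 = 772
First selection ≥ 17374: 79 + ⌈(17374−79)/772⌉·772 = 79 + 23×772 = 17835
Last selection ≤ 36604: 79 + ⌊(36604−79)/772⌋·772 = 79 + 47×772 = 36363
Count = 47 − 23 + 1 = 25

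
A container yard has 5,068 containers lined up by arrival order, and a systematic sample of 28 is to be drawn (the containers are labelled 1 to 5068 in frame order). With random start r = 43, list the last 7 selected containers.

k = N/n = 5068/28 = 181
22nd selection = 43 + 21×181 = 3844
23rd: 3844 + 181 = 4025
24th: 4025 + 181 = 4206
25th: 4206 + 181 = 4387
26th: 4387 + 181 = 4568
27th: 4568 + 181 = 4749
28th: 4749 + 181 = 4930

3844, 4025, 4206, 4387, 4568, 4749, 4930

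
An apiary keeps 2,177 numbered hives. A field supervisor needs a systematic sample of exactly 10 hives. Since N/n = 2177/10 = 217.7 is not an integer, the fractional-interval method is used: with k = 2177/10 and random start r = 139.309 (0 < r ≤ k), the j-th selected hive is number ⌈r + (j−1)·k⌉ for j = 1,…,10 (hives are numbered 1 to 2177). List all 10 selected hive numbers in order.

j=1: r + 0k = 139.309 → ⌈·⌉ = 140
j=2: r + 1k = 357.009 → ⌈·⌉ = 358
j=3: r + 2k = 574.709 → ⌈·⌉ = 575
j=4: r + 3k = 792.409 → ⌈·⌉ = 793
j=5: r + 4k = 1010.109 → ⌈·⌉ = 1011
j=6: r + 5k = 1227.809 → ⌈·⌉ = 1228
j=7: r + 6k = 1445.509 → ⌈·⌉ = 1446
j=8: r + 7k = 1663.209 → ⌈·⌉ = 1664
j=9: r + 8k = 1880.909 → ⌈·⌉ = 1881
j=10: r + 9k = 2098.609 → ⌈·⌉ = 2099

140, 358, 575, 793, 1011, 1228, 1446, 1664, 1881, 2099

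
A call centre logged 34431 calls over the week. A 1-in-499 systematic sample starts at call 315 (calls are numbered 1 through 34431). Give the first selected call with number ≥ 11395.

11792

k = 499
Steps past start: ⌈(11395 − 315)/499⌉ = ⌈11080/499⌉ = 23
Selected call: 315 + 23×499 = 11792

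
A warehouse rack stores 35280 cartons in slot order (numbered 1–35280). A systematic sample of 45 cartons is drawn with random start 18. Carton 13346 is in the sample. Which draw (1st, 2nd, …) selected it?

k = 35280/45 = 784
position = (13346 − 18)/784 + 1 = 13328/784 + 1 = 17 + 1 = 18

18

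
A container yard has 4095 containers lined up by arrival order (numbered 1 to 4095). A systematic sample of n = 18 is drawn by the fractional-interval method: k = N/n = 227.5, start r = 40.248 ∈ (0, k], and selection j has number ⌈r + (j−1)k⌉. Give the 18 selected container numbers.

41, 268, 496, 723, 951, 1178, 1406, 1633, 1861, 2088, 2316, 2543, 2771, 2998, 3226, 3453, 3681, 3908

j=1: r + 0k = 40.248 → ⌈·⌉ = 41
j=2: r + 1k = 267.748 → ⌈·⌉ = 268
j=3: r + 2k = 495.248 → ⌈·⌉ = 496
j=4: r + 3k = 722.748 → ⌈·⌉ = 723
j=5: r + 4k = 950.248 → ⌈·⌉ = 951
j=6: r + 5k = 1177.748 → ⌈·⌉ = 1178
j=7: r + 6k = 1405.248 → ⌈·⌉ = 1406
j=8: r + 7k = 1632.748 → ⌈·⌉ = 1633
j=9: r + 8k = 1860.248 → ⌈·⌉ = 1861
j=10: r + 9k = 2087.748 → ⌈·⌉ = 2088
j=11: r + 10k = 2315.248 → ⌈·⌉ = 2316
j=12: r + 11k = 2542.748 → ⌈·⌉ = 2543
j=13: r + 12k = 2770.248 → ⌈·⌉ = 2771
j=14: r + 13k = 2997.748 → ⌈·⌉ = 2998
j=15: r + 14k = 3225.248 → ⌈·⌉ = 3226
j=16: r + 15k = 3452.748 → ⌈·⌉ = 3453
j=17: r + 16k = 3680.248 → ⌈·⌉ = 3681
j=18: r + 17k = 3907.748 → ⌈·⌉ = 3908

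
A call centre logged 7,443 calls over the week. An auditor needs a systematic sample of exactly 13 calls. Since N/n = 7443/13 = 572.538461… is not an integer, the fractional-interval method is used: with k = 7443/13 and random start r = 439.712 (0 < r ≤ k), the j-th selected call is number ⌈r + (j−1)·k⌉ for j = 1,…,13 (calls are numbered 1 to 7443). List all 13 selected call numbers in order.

j=1: r + 0k = 439.712 → ⌈·⌉ = 440
j=2: r + 1k = 1012.250461… → ⌈·⌉ = 1013
j=3: r + 2k = 1584.788923… → ⌈·⌉ = 1585
j=4: r + 3k = 2157.327384… → ⌈·⌉ = 2158
j=5: r + 4k = 2729.865846… → ⌈·⌉ = 2730
j=6: r + 5k = 3302.404307… → ⌈·⌉ = 3303
j=7: r + 6k = 3874.942769… → ⌈·⌉ = 3875
j=8: r + 7k = 4447.481230… → ⌈·⌉ = 4448
j=9: r + 8k = 5020.019692… → ⌈·⌉ = 5021
j=10: r + 9k = 5592.558153… → ⌈·⌉ = 5593
j=11: r + 10k = 6165.096615… → ⌈·⌉ = 6166
j=12: r + 11k = 6737.635076… → ⌈·⌉ = 6738
j=13: r + 12k = 7310.173538… → ⌈·⌉ = 7311

440, 1013, 1585, 2158, 2730, 3303, 3875, 4448, 5021, 5593, 6166, 6738, 7311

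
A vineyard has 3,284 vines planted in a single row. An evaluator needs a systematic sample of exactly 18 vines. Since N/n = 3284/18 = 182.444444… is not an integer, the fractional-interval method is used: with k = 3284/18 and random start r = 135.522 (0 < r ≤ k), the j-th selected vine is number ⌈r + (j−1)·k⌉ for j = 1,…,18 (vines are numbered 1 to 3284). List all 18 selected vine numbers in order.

136, 318, 501, 683, 866, 1048, 1231, 1413, 1596, 1778, 1960, 2143, 2325, 2508, 2690, 2873, 3055, 3238

j=1: r + 0k = 135.522 → ⌈·⌉ = 136
j=2: r + 1k = 317.966444… → ⌈·⌉ = 318
j=3: r + 2k = 500.410888… → ⌈·⌉ = 501
j=4: r + 3k = 682.855333… → ⌈·⌉ = 683
j=5: r + 4k = 865.299777… → ⌈·⌉ = 866
j=6: r + 5k = 1047.744222… → ⌈·⌉ = 1048
j=7: r + 6k = 1230.188666… → ⌈·⌉ = 1231
j=8: r + 7k = 1412.633111… → ⌈·⌉ = 1413
j=9: r + 8k = 1595.077555… → ⌈·⌉ = 1596
j=10: r + 9k = 1777.522 → ⌈·⌉ = 1778
j=11: r + 10k = 1959.966444… → ⌈·⌉ = 1960
j=12: r + 11k = 2142.410888… → ⌈·⌉ = 2143
j=13: r + 12k = 2324.855333… → ⌈·⌉ = 2325
j=14: r + 13k = 2507.299777… → ⌈·⌉ = 2508
j=15: r + 14k = 2689.744222… → ⌈·⌉ = 2690
j=16: r + 15k = 2872.188666… → ⌈·⌉ = 2873
j=17: r + 16k = 3054.633111… → ⌈·⌉ = 3055
j=18: r + 17k = 3237.077555… → ⌈·⌉ = 3238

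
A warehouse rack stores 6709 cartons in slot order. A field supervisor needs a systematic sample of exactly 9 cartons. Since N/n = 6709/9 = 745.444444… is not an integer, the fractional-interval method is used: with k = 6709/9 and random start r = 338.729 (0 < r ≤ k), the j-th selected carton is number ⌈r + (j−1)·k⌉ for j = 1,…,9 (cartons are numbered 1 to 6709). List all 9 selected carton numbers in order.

339, 1085, 1830, 2576, 3321, 4066, 4812, 5557, 6303

j=1: r + 0k = 338.729 → ⌈·⌉ = 339
j=2: r + 1k = 1084.173444… → ⌈·⌉ = 1085
j=3: r + 2k = 1829.617888… → ⌈·⌉ = 1830
j=4: r + 3k = 2575.062333… → ⌈·⌉ = 2576
j=5: r + 4k = 3320.506777… → ⌈·⌉ = 3321
j=6: r + 5k = 4065.951222… → ⌈·⌉ = 4066
j=7: r + 6k = 4811.395666… → ⌈·⌉ = 4812
j=8: r + 7k = 5556.840111… → ⌈·⌉ = 5557
j=9: r + 8k = 6302.284555… → ⌈·⌉ = 6303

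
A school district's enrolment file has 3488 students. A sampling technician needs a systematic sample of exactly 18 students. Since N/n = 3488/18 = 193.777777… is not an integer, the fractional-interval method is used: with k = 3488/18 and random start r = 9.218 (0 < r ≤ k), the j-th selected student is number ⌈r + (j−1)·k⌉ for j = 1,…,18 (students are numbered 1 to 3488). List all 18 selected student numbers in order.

j=1: r + 0k = 9.218 → ⌈·⌉ = 10
j=2: r + 1k = 202.995777… → ⌈·⌉ = 203
j=3: r + 2k = 396.773555… → ⌈·⌉ = 397
j=4: r + 3k = 590.551333… → ⌈·⌉ = 591
j=5: r + 4k = 784.329111… → ⌈·⌉ = 785
j=6: r + 5k = 978.106888… → ⌈·⌉ = 979
j=7: r + 6k = 1171.884666… → ⌈·⌉ = 1172
j=8: r + 7k = 1365.662444… → ⌈·⌉ = 1366
j=9: r + 8k = 1559.440222… → ⌈·⌉ = 1560
j=10: r + 9k = 1753.218 → ⌈·⌉ = 1754
j=11: r + 10k = 1946.995777… → ⌈·⌉ = 1947
j=12: r + 11k = 2140.773555… → ⌈·⌉ = 2141
j=13: r + 12k = 2334.551333… → ⌈·⌉ = 2335
j=14: r + 13k = 2528.329111… → ⌈·⌉ = 2529
j=15: r + 14k = 2722.106888… → ⌈·⌉ = 2723
j=16: r + 15k = 2915.884666… → ⌈·⌉ = 2916
j=17: r + 16k = 3109.662444… → ⌈·⌉ = 3110
j=18: r + 17k = 3303.440222… → ⌈·⌉ = 3304

10, 203, 397, 591, 785, 979, 1172, 1366, 1560, 1754, 1947, 2141, 2335, 2529, 2723, 2916, 3110, 3304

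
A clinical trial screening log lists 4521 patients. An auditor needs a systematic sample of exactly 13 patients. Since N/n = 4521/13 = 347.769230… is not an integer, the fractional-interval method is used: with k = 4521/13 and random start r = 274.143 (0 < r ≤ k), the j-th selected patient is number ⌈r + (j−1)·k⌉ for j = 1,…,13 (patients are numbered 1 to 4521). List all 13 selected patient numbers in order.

275, 622, 970, 1318, 1666, 2013, 2361, 2709, 3057, 3405, 3752, 4100, 4448

j=1: r + 0k = 274.143 → ⌈·⌉ = 275
j=2: r + 1k = 621.912230… → ⌈·⌉ = 622
j=3: r + 2k = 969.681461… → ⌈·⌉ = 970
j=4: r + 3k = 1317.450692… → ⌈·⌉ = 1318
j=5: r + 4k = 1665.219923… → ⌈·⌉ = 1666
j=6: r + 5k = 2012.989153… → ⌈·⌉ = 2013
j=7: r + 6k = 2360.758384… → ⌈·⌉ = 2361
j=8: r + 7k = 2708.527615… → ⌈·⌉ = 2709
j=9: r + 8k = 3056.296846… → ⌈·⌉ = 3057
j=10: r + 9k = 3404.066076… → ⌈·⌉ = 3405
j=11: r + 10k = 3751.835307… → ⌈·⌉ = 3752
j=12: r + 11k = 4099.604538… → ⌈·⌉ = 4100
j=13: r + 12k = 4447.373769… → ⌈·⌉ = 4448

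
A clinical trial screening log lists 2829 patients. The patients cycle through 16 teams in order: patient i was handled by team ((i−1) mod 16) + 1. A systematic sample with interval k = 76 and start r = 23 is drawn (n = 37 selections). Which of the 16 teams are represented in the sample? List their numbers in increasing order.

Consecutive selections differ by k = 76, so their team numbers differ by 76 mod 16 = 12.
gcd(76, 16) = 4, so the sample visits 16/4 = 4 distinct residues mod 16.
Start 23 is team 7; the teams hit are 3, 7, 11, 15.

3, 7, 11, 15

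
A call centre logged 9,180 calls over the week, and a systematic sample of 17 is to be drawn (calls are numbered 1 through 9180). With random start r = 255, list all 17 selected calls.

255, 795, 1335, 1875, 2415, 2955, 3495, 4035, 4575, 5115, 5655, 6195, 6735, 7275, 7815, 8355, 8895

k = N/n = 9180/17 = 540
call 1: 255
call 2: 255 + 540 = 795
call 3: 795 + 540 = 1335
call 4: 1335 + 540 = 1875
call 5: 1875 + 540 = 2415
call 6: 2415 + 540 = 2955
call 7: 2955 + 540 = 3495
call 8: 3495 + 540 = 4035
call 9: 4035 + 540 = 4575
call 10: 4575 + 540 = 5115
call 11: 5115 + 540 = 5655
call 12: 5655 + 540 = 6195
call 13: 6195 + 540 = 6735
call 14: 6735 + 540 = 7275
call 15: 7275 + 540 = 7815
call 16: 7815 + 540 = 8355
call 17: 8355 + 540 = 8895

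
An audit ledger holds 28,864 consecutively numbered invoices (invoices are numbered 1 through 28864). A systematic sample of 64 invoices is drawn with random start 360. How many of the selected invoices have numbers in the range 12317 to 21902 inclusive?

k = 28864/64 = 451
First selection ≥ 12317: 360 + ⌈(12317−360)/451⌉·451 = 360 + 27×451 = 12537
Last selection ≤ 21902: 360 + ⌊(21902−360)/451⌋·451 = 360 + 47×451 = 21557
Count = 47 − 27 + 1 = 21

21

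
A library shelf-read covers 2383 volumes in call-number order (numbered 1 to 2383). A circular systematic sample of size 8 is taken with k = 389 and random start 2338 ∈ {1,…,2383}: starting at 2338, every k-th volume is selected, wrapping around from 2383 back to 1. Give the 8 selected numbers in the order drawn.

Selection 1: 2338
Selection 2: 2338 + 389 = 2727 → 2727 − 2383 = 344
Selection 3: 344 + 389 = 733
Selection 4: 733 + 389 = 1122
Selection 5: 1122 + 389 = 1511
Selection 6: 1511 + 389 = 1900
Selection 7: 1900 + 389 = 2289
Selection 8: 2289 + 389 = 2678 → 2678 − 2383 = 295

2338, 344, 733, 1122, 1511, 1900, 2289, 295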